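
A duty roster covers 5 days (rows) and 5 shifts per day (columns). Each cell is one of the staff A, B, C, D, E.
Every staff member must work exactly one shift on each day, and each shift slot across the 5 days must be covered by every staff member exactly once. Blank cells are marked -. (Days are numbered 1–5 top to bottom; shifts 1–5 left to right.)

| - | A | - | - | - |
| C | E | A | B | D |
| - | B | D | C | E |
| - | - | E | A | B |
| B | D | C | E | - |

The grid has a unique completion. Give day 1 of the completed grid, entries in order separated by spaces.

E A B D C

Day 1, shift 3: day 1 has {A} and shift 3 has {A, C, D, E}, leaving only B.
Day 1, shift 4: day 1 has {A, B} and shift 4 has {A, B, C, E}, leaving only D.
Day 1, shift 1: day 1 has {A, B, D} and shift 1 has {B, C}, leaving only E.
Day 1, shift 5: day 1 has {A, B, D, E} and shift 5 has {B, D, E}, leaving only C.
So day 1 reads: E A B D C.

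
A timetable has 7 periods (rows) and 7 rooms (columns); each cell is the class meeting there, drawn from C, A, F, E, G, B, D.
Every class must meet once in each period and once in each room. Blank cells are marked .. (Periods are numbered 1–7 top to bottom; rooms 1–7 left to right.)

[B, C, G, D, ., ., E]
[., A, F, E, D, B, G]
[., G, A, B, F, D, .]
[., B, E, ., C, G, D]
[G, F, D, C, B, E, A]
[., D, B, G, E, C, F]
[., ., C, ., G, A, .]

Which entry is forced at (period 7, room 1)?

D

Period 1, room 5: period 1 has {C, E, G, B, D} and room 5 has {C, F, E, G, B, D}, leaving only A.
Period 1, room 6: period 1 has {C, A, E, G, B, D} and room 6 has {C, A, E, G, B, D}, leaving only F.
Period 2, room 1: period 2 has {A, F, E, G, B, D} and room 1 has {G, B}, leaving only C.
Period 3, room 1: period 3 has {A, F, G, B, D} and room 1 has {C, G, B}, leaving only E.
Period 3, room 7: period 3 has {A, F, E, G, B, D} and room 7 has {A, F, E, G, D}, leaving only C.
Period 6, room 1: period 6 has {C, F, E, G, B, D} and room 1 has {C, E, G, B}, leaving only A.
Period 4, room 1: period 4 has {C, E, G, B, D} and room 1 has {C, A, E, G, B}, leaving only F.
Period 7 already has {C, A, G} and room 1 already has {C, A, F, E, G, B}, so period 7, room 1 must be D.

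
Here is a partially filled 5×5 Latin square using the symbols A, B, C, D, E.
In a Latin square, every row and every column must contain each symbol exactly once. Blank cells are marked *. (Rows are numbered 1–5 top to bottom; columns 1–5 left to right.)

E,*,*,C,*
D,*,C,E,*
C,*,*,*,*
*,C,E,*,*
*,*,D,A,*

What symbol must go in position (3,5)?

Row 5, column 1: row 5 has {A, D} and column 1 has {C, D, E}, leaving only B.
Row 4, column 1: row 4 has {C, E} and column 1 has {B, C, D, E}, leaving only A.
Row 5, column 2: row 5 has {A, B, D} and column 2 has {C}, leaving only E.
Row 5, column 5: row 5 has {A, B, D, E} and column 5 has {}, leaving only C.
Row 3, column 5 is narrowed to {A, B, D, E}.
If it were A, then row 4, column 5 would be left with no valid symbol.
If it were B, then row 4, column 5 would be left with no valid symbol.
If it were D, then row 3, column 3 would be left with no valid symbol.
So row 3, column 5 must be E.

E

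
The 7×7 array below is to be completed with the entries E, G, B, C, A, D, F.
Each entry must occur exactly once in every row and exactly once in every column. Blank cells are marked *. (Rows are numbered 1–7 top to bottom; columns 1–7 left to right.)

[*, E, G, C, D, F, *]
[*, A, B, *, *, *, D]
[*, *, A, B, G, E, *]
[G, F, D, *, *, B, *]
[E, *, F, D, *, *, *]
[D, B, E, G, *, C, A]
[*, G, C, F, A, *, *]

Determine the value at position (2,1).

F

Row 1, column 7: row 1 has {E, G, C, D, F} and column 7 has {A, D}, leaving only B.
Row 1, column 1: row 1 has {E, G, B, C, D, F} and column 1 has {E, G, D}, leaving only A.
Row 2, column 4: row 2 has {B, A, D} and column 4 has {G, B, C, D, F}, leaving only E.
Row 2, column 6: row 2 has {E, B, A, D} and column 6 has {E, B, C, F}, leaving only G.
Row 4, column 4: row 4 has {G, B, D, F} and column 4 has {E, G, B, C, D, F}, leaving only A.
Row 5, column 2: row 5 has {E, D, F} and column 2 has {E, G, B, A, F}, leaving only C.
Row 3, column 2: row 3 has {E, G, B, A} and column 2 has {E, G, B, C, A, F}, leaving only D.
Row 5, column 5: row 5 has {E, C, D, F} and column 5 has {G, A, D}, leaving only B.
Row 5, column 6: row 5 has {E, B, C, D, F} and column 6 has {E, G, B, C, F}, leaving only A.
Row 5, column 7: row 5 has {E, B, C, A, D, F} and column 7 has {B, A, D}, leaving only G.
Row 6, column 5: row 6 has {E, G, B, C, A, D} and column 5 has {G, B, A, D}, leaving only F.
Row 2, column 5: row 2 has {E, G, B, A, D} and column 5 has {G, B, A, D, F}, leaving only C.
Row 2 already has {E, G, B, C, A, D} and column 1 already has {E, G, A, D}, so row 2, column 1 must be F.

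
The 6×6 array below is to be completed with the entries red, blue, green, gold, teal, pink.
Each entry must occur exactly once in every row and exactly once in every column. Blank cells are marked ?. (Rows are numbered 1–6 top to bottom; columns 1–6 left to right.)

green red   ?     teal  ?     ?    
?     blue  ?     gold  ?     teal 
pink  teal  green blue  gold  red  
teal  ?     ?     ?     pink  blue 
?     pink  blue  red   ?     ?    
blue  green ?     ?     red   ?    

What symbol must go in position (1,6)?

Row 1, column 5: row 1 has {red, green, teal} and column 5 has {red, gold, pink}, leaving only blue.
Row 2, column 1: row 2 has {blue, gold, teal} and column 1 has {blue, green, teal, pink}, leaving only red.
Row 2, column 3: row 2 has {red, blue, gold, teal} and column 3 has {blue, green}, leaving only pink.
Row 1, column 3: row 1 has {red, blue, green, teal} and column 3 has {blue, green, pink}, leaving only gold.
Row 1 already has {red, blue, green, gold, teal} and column 6 already has {red, blue, teal}, so row 1, column 6 must be pink.

pink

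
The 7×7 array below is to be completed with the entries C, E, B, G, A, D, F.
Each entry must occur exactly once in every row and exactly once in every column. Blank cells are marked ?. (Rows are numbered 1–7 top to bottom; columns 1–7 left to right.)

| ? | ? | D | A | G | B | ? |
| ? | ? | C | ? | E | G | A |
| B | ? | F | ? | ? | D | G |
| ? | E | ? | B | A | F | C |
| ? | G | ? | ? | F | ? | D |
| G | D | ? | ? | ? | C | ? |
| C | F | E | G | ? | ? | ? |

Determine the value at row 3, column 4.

E

Row 1, column 2: row 1 has {B, G, A, D} and column 2 has {E, G, D, F}, leaving only C.
Row 2, column 2: row 2 has {C, E, G, A} and column 2 has {C, E, G, D, F}, leaving only B.
Row 3, column 2: row 3 has {B, G, D, F} and column 2 has {C, E, B, G, D, F}, leaving only A.
Row 3, column 5: row 3 has {B, G, A, D, F} and column 5 has {E, G, A, F}, leaving only C.
Row 3 already has {C, B, G, A, D, F} and column 4 already has {B, G, A}, so row 3, column 4 must be E.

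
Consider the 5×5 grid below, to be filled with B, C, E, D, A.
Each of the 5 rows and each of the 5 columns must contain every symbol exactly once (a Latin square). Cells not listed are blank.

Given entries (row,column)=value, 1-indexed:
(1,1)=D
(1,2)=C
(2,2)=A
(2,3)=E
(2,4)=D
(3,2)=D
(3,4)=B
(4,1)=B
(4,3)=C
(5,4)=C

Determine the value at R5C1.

A

Row 2, column 1: row 2 has {E, D, A} and column 1 has {B, D}, leaving only C.
Row 2, column 5: row 2 has {C, E, D, A} and column 5 has {}, leaving only B.
Row 3, column 3: row 3 has {B, D} and column 3 has {C, E}, leaving only A.
Row 1, column 3: row 1 has {C, D} and column 3 has {C, E, A}, leaving only B.
Row 3, column 1: row 3 has {B, D, A} and column 1 has {B, C, D}, leaving only E.
Row 5 already has {C} and column 1 already has {B, C, E, D}, so row 5, column 1 must be A.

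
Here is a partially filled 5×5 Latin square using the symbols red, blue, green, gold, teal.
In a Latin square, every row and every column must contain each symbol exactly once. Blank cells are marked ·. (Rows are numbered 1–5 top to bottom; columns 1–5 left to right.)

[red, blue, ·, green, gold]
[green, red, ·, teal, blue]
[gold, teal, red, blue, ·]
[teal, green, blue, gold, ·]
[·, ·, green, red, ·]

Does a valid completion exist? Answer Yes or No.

No row or column among the givens repeats a symbol, and propagating forced cells runs into no contradiction.
One valid completion exists (for instance, red blue teal green gold / green red gold teal blue / gold teal red blue green / teal green blue gold red / blue gold green red teal).

Yes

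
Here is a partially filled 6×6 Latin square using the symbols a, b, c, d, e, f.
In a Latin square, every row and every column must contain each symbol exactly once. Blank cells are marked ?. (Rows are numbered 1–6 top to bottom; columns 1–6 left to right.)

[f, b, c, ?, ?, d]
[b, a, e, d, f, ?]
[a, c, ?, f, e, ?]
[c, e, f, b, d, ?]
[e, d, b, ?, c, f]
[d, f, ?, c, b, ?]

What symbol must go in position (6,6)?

Row 1, column 5: row 1 has {b, c, d, f} and column 5 has {b, c, d, e, f}, leaving only a.
Row 1, column 4: row 1 has {a, b, c, d, f} and column 4 has {b, c, d, f}, leaving only e.
Row 2, column 6: row 2 has {a, b, d, e, f} and column 6 has {d, f}, leaving only c.
Row 3, column 3: row 3 has {a, c, e, f} and column 3 has {b, c, e, f}, leaving only d.
Row 3, column 6: row 3 has {a, c, d, e, f} and column 6 has {c, d, f}, leaving only b.
Row 4, column 6: row 4 has {b, c, d, e, f} and column 6 has {b, c, d, f}, leaving only a.
Row 6 already has {b, c, d, f} and column 6 already has {a, b, c, d, f}, so row 6, column 6 must be e.

e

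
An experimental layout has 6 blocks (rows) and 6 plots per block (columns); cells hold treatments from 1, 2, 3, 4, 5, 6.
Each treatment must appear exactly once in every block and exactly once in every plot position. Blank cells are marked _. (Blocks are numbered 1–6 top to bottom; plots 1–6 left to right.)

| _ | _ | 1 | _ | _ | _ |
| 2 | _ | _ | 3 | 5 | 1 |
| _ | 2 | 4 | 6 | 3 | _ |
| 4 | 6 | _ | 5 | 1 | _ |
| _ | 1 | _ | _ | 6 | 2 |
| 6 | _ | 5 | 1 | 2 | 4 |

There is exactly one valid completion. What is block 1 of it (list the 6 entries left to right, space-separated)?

Block 1, plot 5: block 1 has {1} and plot 5 has {1, 2, 3, 5, 6}, leaving only 4.
Block 1, plot 4: block 1 has {1, 4} and plot 4 has {1, 3, 5, 6}, leaving only 2.
Block 2, plot 2: block 2 has {1, 2, 3, 5} and plot 2 has {1, 2, 6}, leaving only 4.
Block 2, plot 3: block 2 has {1, 2, 3, 4, 5} and plot 3 has {1, 4, 5}, leaving only 6.
Block 3, plot 6: block 3 has {2, 3, 4, 6} and plot 6 has {1, 2, 4}, leaving only 5.
Block 3, plot 1: block 3 has {2, 3, 4, 5, 6} and plot 1 has {2, 4, 6}, leaving only 1.
Block 4, plot 6: block 4 has {1, 4, 5, 6} and plot 6 has {1, 2, 4, 5}, leaving only 3.
Block 1, plot 6: block 1 has {1, 2, 4} and plot 6 has {1, 2, 3, 4, 5}, leaving only 6.
Block 4, plot 3: block 4 has {1, 3, 4, 5, 6} and plot 3 has {1, 4, 5, 6}, leaving only 2.
Block 5, plot 3: block 5 has {1, 2, 6} and plot 3 has {1, 2, 4, 5, 6}, leaving only 3.
Block 5, plot 1: block 5 has {1, 2, 3, 6} and plot 1 has {1, 2, 4, 6}, leaving only 5.
Block 1, plot 1: block 1 has {1, 2, 4, 6} and plot 1 has {1, 2, 4, 5, 6}, leaving only 3.
Block 1, plot 2: block 1 has {1, 2, 3, 4, 6} and plot 2 has {1, 2, 4, 6}, leaving only 5.
So block 1 reads: 3 5 1 2 4 6.

3 5 1 2 4 6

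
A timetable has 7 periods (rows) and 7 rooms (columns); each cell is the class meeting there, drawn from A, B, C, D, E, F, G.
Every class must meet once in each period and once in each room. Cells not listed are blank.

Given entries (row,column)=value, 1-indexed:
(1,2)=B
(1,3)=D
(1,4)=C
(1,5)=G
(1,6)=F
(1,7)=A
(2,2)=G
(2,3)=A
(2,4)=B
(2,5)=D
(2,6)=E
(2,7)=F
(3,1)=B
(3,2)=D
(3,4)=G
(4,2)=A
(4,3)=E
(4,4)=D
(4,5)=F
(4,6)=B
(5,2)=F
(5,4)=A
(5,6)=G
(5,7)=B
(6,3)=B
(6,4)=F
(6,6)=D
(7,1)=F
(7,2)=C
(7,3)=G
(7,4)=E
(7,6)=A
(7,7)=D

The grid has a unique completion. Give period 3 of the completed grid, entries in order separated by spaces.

B D F G A C E

Period 3, room 6: period 3 has {B, D, G} and room 6 has {A, B, D, E, F, G}, leaving only C.
Period 3, room 3: period 3 has {B, C, D, G} and room 3 has {A, B, D, E, G}, leaving only F.
Period 3, room 7: period 3 has {B, C, D, F, G} and room 7 has {A, B, D, F}, leaving only E.
Period 3, room 5: period 3 has {B, C, D, E, F, G} and room 5 has {D, F, G}, leaving only A.
So period 3 reads: B D F G A C E.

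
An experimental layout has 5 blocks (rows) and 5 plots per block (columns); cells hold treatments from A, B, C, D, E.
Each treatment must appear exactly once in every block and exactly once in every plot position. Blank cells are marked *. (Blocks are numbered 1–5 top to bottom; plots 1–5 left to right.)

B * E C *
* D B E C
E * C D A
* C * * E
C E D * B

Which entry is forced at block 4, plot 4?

Block 1, plot 2: block 1 has {B, C, E} and plot 2 has {C, D, E}, leaving only A.
Block 1, plot 5: block 1 has {A, B, C, E} and plot 5 has {A, B, C, E}, leaving only D.
Block 2, plot 1: block 2 has {B, C, D, E} and plot 1 has {B, C, E}, leaving only A.
Block 3, plot 2: block 3 has {A, C, D, E} and plot 2 has {A, C, D, E}, leaving only B.
Block 4, plot 1: block 4 has {C, E} and plot 1 has {A, B, C, E}, leaving only D.
Block 4, plot 3: block 4 has {C, D, E} and plot 3 has {B, C, D, E}, leaving only A.
Block 4 already has {A, C, D, E} and plot 4 already has {C, D, E}, so block 4, plot 4 must be B.

B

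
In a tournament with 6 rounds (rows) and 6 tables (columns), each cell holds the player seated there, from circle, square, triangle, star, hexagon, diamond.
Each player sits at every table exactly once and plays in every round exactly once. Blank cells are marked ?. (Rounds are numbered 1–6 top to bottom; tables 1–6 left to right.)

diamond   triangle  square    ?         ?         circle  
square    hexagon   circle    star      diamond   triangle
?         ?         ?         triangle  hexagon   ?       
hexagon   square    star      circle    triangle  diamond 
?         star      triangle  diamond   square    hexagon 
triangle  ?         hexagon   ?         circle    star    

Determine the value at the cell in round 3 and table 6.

Round 3 already has {triangle, hexagon} and table 6 already has {circle, triangle, star, hexagon, diamond}, so round 3, table 6 must be square.

square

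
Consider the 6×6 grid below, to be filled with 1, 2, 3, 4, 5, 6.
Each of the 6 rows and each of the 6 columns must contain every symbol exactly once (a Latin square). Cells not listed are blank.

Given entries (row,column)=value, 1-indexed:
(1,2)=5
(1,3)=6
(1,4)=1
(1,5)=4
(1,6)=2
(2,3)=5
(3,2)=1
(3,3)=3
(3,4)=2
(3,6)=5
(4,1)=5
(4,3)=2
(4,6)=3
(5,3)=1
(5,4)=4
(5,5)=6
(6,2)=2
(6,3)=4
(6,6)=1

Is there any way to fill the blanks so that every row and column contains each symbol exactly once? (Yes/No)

No

Row 3, column 5: row 3 together with column 5 already contain {1, 2, 3, 4, 5, 6} — every symbol — so nothing can go there. The grid has no valid completion.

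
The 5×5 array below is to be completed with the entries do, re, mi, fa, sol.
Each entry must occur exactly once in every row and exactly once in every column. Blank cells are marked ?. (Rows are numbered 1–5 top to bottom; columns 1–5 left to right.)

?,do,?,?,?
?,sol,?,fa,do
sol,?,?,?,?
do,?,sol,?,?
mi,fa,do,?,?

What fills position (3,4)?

Row 2, column 1: row 2 has {do, fa, sol} and column 1 has {do, mi, sol}, leaving only re.
Row 1, column 1: row 1 has {do} and column 1 has {do, re, mi, sol}, leaving only fa.
Row 2, column 3: row 2 has {do, re, fa, sol} and column 3 has {do, sol}, leaving only mi.
Row 1, column 3: row 1 has {do, fa} and column 3 has {do, mi, sol}, leaving only re.
Row 3, column 3: row 3 has {sol} and column 3 has {do, re, mi, sol}, leaving only fa.
Row 3, column 4 is narrowed to {do, re, mi}.
If it were re, then row 3, column 5 would be left with no valid symbol.
If it were mi, then row 3, column 5 would be left with no valid symbol.
So row 3, column 4 must be do.

do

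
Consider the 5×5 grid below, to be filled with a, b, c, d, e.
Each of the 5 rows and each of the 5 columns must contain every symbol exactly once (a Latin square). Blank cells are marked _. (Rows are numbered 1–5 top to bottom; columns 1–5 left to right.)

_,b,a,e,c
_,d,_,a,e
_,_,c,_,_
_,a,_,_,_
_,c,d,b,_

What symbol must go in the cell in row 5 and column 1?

Row 1, column 1: row 1 has {a, b, c, e} and column 1 has {}, leaving only d.
Row 2, column 3: row 2 has {a, d, e} and column 3 has {a, c, d}, leaving only b.
Row 2, column 1: row 2 has {a, b, d, e} and column 1 has {d}, leaving only c.
Row 3, column 2: row 3 has {c} and column 2 has {a, b, c, d}, leaving only e.
Row 3, column 4: row 3 has {c, e} and column 4 has {a, b, e}, leaving only d.
Row 4, column 3: row 4 has {a} and column 3 has {a, b, c, d}, leaving only e.
Row 4, column 1: row 4 has {a, e} and column 1 has {c, d}, leaving only b.
Row 3, column 1: row 3 has {c, d, e} and column 1 has {b, c, d}, leaving only a.
Row 5 already has {b, c, d} and column 1 already has {a, b, c, d}, so row 5, column 1 must be e.

e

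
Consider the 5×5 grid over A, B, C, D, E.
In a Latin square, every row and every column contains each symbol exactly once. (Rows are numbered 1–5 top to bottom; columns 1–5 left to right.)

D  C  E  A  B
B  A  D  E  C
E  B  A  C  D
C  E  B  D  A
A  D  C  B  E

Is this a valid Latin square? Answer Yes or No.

Yes

Each row is a permutation of the 5 symbols, and so is each column.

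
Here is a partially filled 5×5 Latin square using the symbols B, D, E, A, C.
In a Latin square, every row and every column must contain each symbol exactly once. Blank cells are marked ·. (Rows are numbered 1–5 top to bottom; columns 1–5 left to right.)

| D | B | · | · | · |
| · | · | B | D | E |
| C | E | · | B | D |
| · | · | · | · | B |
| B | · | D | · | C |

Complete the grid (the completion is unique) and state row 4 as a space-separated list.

E D C A B

Row 1, column 5: row 1 has {B, D} and column 5 has {B, D, E, C}, leaving only A.
Row 2, column 1: row 2 has {B, D, E} and column 1 has {B, D, C}, leaving only A.
Row 4, column 1: row 4 has {B} and column 1 has {B, D, A, C}, leaving only E.
Row 2, column 2: row 2 has {B, D, E, A} and column 2 has {B, E}, leaving only C.
Row 3, column 3: row 3 has {B, D, E, C} and column 3 has {B, D}, leaving only A.
Row 4, column 3: row 4 has {B, E} and column 3 has {B, D, A}, leaving only C.
Row 4, column 4: row 4 has {B, E, C} and column 4 has {B, D}, leaving only A.
Row 4, column 2: row 4 has {B, E, A, C} and column 2 has {B, E, C}, leaving only D.
So row 4 reads: E D C A B.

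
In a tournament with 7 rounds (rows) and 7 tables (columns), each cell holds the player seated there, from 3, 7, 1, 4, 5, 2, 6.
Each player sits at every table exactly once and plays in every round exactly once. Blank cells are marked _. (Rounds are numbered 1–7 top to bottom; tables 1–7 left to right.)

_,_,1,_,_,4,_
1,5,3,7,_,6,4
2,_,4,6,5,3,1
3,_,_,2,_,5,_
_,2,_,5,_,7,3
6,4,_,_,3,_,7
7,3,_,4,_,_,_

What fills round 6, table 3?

5

Round 1, table 1: round 1 has {1, 4} and table 1 has {3, 7, 1, 2, 6}, leaving only 5.
Round 1, table 4: round 1 has {1, 4, 5} and table 4 has {7, 4, 5, 2, 6}, leaving only 3.
Round 2, table 5: round 2 has {3, 7, 1, 4, 5, 6} and table 5 has {3, 5}, leaving only 2.
Round 3, table 2: round 3 has {3, 1, 4, 5, 2, 6} and table 2 has {3, 4, 5, 2}, leaving only 7.
Round 1, table 2: round 1 has {3, 1, 4, 5} and table 2 has {3, 7, 4, 5, 2}, leaving only 6.
Round 1, table 5: round 1 has {3, 1, 4, 5, 6} and table 5 has {3, 5, 2}, leaving only 7.
Round 1, table 7: round 1 has {3, 7, 1, 4, 5, 6} and table 7 has {3, 7, 1, 4}, leaving only 2.
Round 4, table 2: round 4 has {3, 5, 2} and table 2 has {3, 7, 4, 5, 2, 6}, leaving only 1.
Round 4, table 7: round 4 has {3, 1, 5, 2} and table 7 has {3, 7, 1, 4, 2}, leaving only 6.
Round 4, table 3: round 4 has {3, 1, 5, 2, 6} and table 3 has {3, 1, 4}, leaving only 7.
Round 4, table 5: round 4 has {3, 7, 1, 5, 2, 6} and table 5 has {3, 7, 5, 2}, leaving only 4.
Round 5, table 1: round 5 has {3, 7, 5, 2} and table 1 has {3, 7, 1, 5, 2, 6}, leaving only 4.
Round 5, table 3: round 5 has {3, 7, 4, 5, 2} and table 3 has {3, 7, 1, 4}, leaving only 6.
Round 5, table 5: round 5 has {3, 7, 4, 5, 2, 6} and table 5 has {3, 7, 4, 5, 2}, leaving only 1.
Round 6, table 4: round 6 has {3, 7, 4, 6} and table 4 has {3, 7, 4, 5, 2, 6}, leaving only 1.
Round 6, table 6: round 6 has {3, 7, 1, 4, 6} and table 6 has {3, 7, 4, 5, 6}, leaving only 2.
Round 6 already has {3, 7, 1, 4, 2, 6} and table 3 already has {3, 7, 1, 4, 6}, so round 6, table 3 must be 5.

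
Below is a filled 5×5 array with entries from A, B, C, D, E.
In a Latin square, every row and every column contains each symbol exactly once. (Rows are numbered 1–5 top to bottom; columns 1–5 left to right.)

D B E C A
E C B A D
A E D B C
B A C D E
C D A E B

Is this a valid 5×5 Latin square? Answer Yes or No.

Each row is a permutation of the 5 symbols, and so is each column.

Yes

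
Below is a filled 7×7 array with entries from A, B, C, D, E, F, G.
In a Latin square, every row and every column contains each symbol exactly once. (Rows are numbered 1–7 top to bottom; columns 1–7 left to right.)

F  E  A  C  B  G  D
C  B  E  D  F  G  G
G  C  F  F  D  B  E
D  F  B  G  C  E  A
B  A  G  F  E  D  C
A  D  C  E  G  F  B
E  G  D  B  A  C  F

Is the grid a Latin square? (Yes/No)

No

Row 2 contains G twice (at columns 6 and 7); row 3 is also not a permutation.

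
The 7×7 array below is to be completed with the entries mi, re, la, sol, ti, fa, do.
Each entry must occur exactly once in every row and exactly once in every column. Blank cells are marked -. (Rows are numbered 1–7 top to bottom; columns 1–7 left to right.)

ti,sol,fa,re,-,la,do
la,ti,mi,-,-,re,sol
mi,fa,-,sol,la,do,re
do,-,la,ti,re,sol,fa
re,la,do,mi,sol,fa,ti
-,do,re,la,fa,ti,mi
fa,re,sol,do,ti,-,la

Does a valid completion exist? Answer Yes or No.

Yes

No row or column among the givens repeats a symbol, and propagating forced cells runs into no contradiction.
One valid completion exists (for instance, ti sol fa re mi la do / la ti mi fa do re sol / mi fa ti sol la do re / do mi la ti re sol fa / re la do mi sol fa ti / sol do re la fa ti mi / fa re sol do ti mi la).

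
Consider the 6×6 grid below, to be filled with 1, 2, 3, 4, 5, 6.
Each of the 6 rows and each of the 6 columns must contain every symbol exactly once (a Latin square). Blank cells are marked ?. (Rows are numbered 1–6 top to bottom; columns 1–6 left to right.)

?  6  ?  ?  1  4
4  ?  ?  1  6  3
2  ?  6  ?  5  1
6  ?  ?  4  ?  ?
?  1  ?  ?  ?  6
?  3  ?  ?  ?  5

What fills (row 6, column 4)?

6

Row 3, column 2: row 3 has {1, 2, 5, 6} and column 2 has {1, 3, 6}, leaving only 4.
Row 3, column 4: row 3 has {1, 2, 4, 5, 6} and column 4 has {1, 4}, leaving only 3.
Row 4, column 6: row 4 has {4, 6} and column 6 has {1, 3, 4, 5, 6}, leaving only 2.
Row 4, column 2: row 4 has {2, 4, 6} and column 2 has {1, 3, 4, 6}, leaving only 5.
Row 2, column 2: row 2 has {1, 3, 4, 6} and column 2 has {1, 3, 4, 5, 6}, leaving only 2.
Row 2, column 3: row 2 has {1, 2, 3, 4, 6} and column 3 has {6}, leaving only 5.
Row 4, column 5: row 4 has {2, 4, 5, 6} and column 5 has {1, 5, 6}, leaving only 3.
Row 4, column 3: row 4 has {2, 3, 4, 5, 6} and column 3 has {5, 6}, leaving only 1.
Row 6, column 1: row 6 has {3, 5} and column 1 has {2, 4, 6}, leaving only 1.
Row 6, column 4 is narrowed to {2, 6}.
If it were 2, then row 5, column 4 would be left with no valid symbol.
So row 6, column 4 must be 6.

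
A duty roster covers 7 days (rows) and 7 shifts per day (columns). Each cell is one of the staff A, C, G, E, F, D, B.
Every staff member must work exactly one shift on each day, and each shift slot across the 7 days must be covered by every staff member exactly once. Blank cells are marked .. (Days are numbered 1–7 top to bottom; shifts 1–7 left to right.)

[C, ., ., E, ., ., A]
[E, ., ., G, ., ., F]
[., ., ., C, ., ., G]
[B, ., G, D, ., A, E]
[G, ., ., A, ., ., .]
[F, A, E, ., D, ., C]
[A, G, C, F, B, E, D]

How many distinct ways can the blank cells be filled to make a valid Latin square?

13

Day 1, shift 2: eliminating its day and shift leaves {F, D, B}.
Day 1, shift 3: eliminating its day and shift leaves {F, D, B}.
Day 1, shift 5: eliminating its day and shift leaves {G, F}.
Day 1, shift 6: eliminating its day and shift leaves {G, F, D, B}.
Day 2, shift 2: eliminating its day and shift leaves {C, D, B}.
Day 2, shift 3: eliminating its day and shift leaves {A, D, B}.
Day 2, shift 5: eliminating its day and shift leaves {A, C}.
Day 2, shift 6: eliminating its day and shift leaves {C, D, B}.
Day 3, shift 1: eliminating its day and shift leaves {D}.
Day 3, shift 2: eliminating its day and shift leaves {E, F, D, B}.
Day 3, shift 3: eliminating its day and shift leaves {A, F, D, B}.
Day 3, shift 5: eliminating its day and shift leaves {A, E, F}.
Day 3, shift 6: eliminating its day and shift leaves {F, D, B}.
Day 4, shift 2: eliminating its day and shift leaves {C, F}.
Day 4, shift 5: eliminating its day and shift leaves {C, F}.
Day 5, shift 2: eliminating its day and shift leaves {C, E, F, D, B}.
Day 5, shift 3: eliminating its day and shift leaves {F, D, B}.
Day 5, shift 5: eliminating its day and shift leaves {C, E, F}.
Day 5, shift 6: eliminating its day and shift leaves {C, F, D, B}.
Day 5, shift 7: eliminating its day and shift leaves {B}.
Day 6, shift 4: eliminating its day and shift leaves {B}.
Day 6, shift 6: eliminating its day and shift leaves {G, B}.
Enumerating the assignments across these blanks that avoid any day or shift repeat gives 13 completions.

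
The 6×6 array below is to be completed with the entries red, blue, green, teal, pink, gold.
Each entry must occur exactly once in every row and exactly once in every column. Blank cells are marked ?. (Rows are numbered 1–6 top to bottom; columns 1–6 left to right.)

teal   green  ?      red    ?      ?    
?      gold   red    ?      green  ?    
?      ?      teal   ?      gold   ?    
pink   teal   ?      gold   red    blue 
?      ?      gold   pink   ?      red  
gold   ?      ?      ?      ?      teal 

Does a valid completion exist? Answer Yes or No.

No row or column among the givens repeats a symbol, and propagating forced cells runs into no contradiction.
One valid completion exists (for instance, teal green blue red pink gold / blue gold red teal green pink / red pink teal blue gold green / pink teal green gold red blue / green blue gold pink teal red / gold red pink green blue teal).

Yes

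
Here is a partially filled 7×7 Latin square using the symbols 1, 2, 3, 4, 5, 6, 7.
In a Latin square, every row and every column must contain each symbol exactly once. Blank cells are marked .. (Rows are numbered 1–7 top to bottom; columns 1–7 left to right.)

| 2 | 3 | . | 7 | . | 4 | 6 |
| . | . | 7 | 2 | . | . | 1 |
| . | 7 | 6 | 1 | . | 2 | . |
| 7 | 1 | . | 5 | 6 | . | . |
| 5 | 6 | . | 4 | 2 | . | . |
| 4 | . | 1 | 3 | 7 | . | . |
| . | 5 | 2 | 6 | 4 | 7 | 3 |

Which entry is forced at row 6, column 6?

Row 1, column 3: row 1 has {2, 3, 4, 6, 7} and column 3 has {1, 2, 6, 7}, leaving only 5.
Row 1, column 5: row 1 has {2, 3, 4, 5, 6, 7} and column 5 has {2, 4, 6, 7}, leaving only 1.
Row 2, column 2: row 2 has {1, 2, 7} and column 2 has {1, 3, 5, 6, 7}, leaving only 4.
Row 3, column 1: row 3 has {1, 2, 6, 7} and column 1 has {2, 4, 5, 7}, leaving only 3.
Row 2, column 1: row 2 has {1, 2, 4, 7} and column 1 has {2, 3, 4, 5, 7}, leaving only 6.
Row 3, column 5: row 3 has {1, 2, 3, 6, 7} and column 5 has {1, 2, 4, 6, 7}, leaving only 5.
Row 2, column 5: row 2 has {1, 2, 4, 6, 7} and column 5 has {1, 2, 4, 5, 6, 7}, leaving only 3.
Row 2, column 6: row 2 has {1, 2, 3, 4, 6, 7} and column 6 has {2, 4, 7}, leaving only 5.
Row 6 already has {1, 3, 4, 7} and column 6 already has {2, 4, 5, 7}, so row 6, column 6 must be 6.

6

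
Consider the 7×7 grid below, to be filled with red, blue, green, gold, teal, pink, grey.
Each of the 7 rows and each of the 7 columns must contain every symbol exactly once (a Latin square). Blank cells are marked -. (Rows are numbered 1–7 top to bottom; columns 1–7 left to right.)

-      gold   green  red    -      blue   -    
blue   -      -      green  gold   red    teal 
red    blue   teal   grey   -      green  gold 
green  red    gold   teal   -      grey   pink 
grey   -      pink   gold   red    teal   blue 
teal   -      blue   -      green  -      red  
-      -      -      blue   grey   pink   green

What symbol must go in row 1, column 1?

pink

Row 1 already has {red, blue, green, gold} and column 1 already has {red, blue, green, teal, grey}, so row 1, column 1 must be pink.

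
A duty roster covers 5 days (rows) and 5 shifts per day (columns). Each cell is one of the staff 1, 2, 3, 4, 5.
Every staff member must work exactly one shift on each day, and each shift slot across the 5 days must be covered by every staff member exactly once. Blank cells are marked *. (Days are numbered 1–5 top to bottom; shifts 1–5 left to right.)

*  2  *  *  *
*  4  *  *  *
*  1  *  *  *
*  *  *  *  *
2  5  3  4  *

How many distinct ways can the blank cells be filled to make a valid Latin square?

56

Day 1, shift 1: eliminating its day and shift leaves {1, 3, 4, 5}.
Day 1, shift 3: eliminating its day and shift leaves {1, 4, 5}.
Day 1, shift 4: eliminating its day and shift leaves {1, 3, 5}.
Day 1, shift 5: eliminating its day and shift leaves {1, 3, 4, 5}.
Day 2, shift 1: eliminating its day and shift leaves {1, 3, 5}.
Day 2, shift 3: eliminating its day and shift leaves {1, 2, 5}.
Day 2, shift 4: eliminating its day and shift leaves {1, 2, 3, 5}.
Day 2, shift 5: eliminating its day and shift leaves {1, 2, 3, 5}.
Day 3, shift 1: eliminating its day and shift leaves {3, 4, 5}.
Day 3, shift 3: eliminating its day and shift leaves {2, 4, 5}.
Day 3, shift 4: eliminating its day and shift leaves {2, 3, 5}.
Day 3, shift 5: eliminating its day and shift leaves {2, 3, 4, 5}.
Day 4, shift 1: eliminating its day and shift leaves {1, 3, 4, 5}.
Day 4, shift 2: eliminating its day and shift leaves {3}.
Day 4, shift 3: eliminating its day and shift leaves {1, 2, 4, 5}.
Day 4, shift 4: eliminating its day and shift leaves {1, 2, 3, 5}.
Day 4, shift 5: eliminating its day and shift leaves {1, 2, 3, 4, 5}.
Day 5, shift 5: eliminating its day and shift leaves {1}.
Enumerating the assignments across these blanks that avoid any day or shift repeat gives 56 completions.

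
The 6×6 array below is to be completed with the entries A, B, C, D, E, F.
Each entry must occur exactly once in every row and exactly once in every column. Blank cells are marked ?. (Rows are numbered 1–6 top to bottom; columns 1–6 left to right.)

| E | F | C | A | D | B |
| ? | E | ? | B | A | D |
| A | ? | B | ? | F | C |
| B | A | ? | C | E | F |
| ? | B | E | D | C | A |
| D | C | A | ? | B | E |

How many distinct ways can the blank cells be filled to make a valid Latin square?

1

Row 2, column 1: eliminating its row and column leaves {C, F}.
Row 2, column 3: eliminating its row and column leaves {F}.
Row 3, column 2: eliminating its row and column leaves {D}.
Row 3, column 4: eliminating its row and column leaves {E}.
Row 4, column 3: eliminating its row and column leaves {D}.
Row 5, column 1: eliminating its row and column leaves {F}.
Row 6, column 4: eliminating its row and column leaves {F}.
Only one assignment across all blanks avoids any row or column repeat, giving 1 completion.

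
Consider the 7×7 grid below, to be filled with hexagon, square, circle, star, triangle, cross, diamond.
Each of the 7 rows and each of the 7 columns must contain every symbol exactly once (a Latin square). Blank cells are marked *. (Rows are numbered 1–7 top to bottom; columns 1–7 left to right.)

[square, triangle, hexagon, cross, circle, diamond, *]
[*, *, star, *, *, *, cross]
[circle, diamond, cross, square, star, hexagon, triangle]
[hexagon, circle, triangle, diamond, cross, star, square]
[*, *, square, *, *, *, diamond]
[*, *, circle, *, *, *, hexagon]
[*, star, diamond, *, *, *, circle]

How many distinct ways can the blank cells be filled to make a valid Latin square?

11

Row 1, column 7: eliminating its row and column leaves {star}.
Row 2, column 1: eliminating its row and column leaves {triangle, diamond}.
Row 2, column 2: eliminating its row and column leaves {hexagon, square}.
Row 2, column 4: eliminating its row and column leaves {hexagon, circle, triangle}.
Row 2, column 5: eliminating its row and column leaves {hexagon, square, triangle, diamond}.
Row 2, column 6: eliminating its row and column leaves {square, circle, triangle}.
Row 5, column 1: eliminating its row and column leaves {star, triangle, cross}.
Row 5, column 2: eliminating its row and column leaves {hexagon, cross}.
Row 5, column 4: eliminating its row and column leaves {hexagon, circle, star, triangle}.
Row 5, column 5: eliminating its row and column leaves {hexagon, triangle}.
Row 5, column 6: eliminating its row and column leaves {circle, triangle, cross}.
Row 6, column 1: eliminating its row and column leaves {star, triangle, cross, diamond}.
Row 6, column 2: eliminating its row and column leaves {square, cross}.
Row 6, column 4: eliminating its row and column leaves {star, triangle}.
Row 6, column 5: eliminating its row and column leaves {square, triangle, diamond}.
Row 6, column 6: eliminating its row and column leaves {square, triangle, cross}.
Row 7, column 1: eliminating its row and column leaves {triangle, cross}.
Row 7, column 4: eliminating its row and column leaves {hexagon, triangle}.
Row 7, column 5: eliminating its row and column leaves {hexagon, square, triangle}.
Row 7, column 6: eliminating its row and column leaves {square, triangle, cross}.
Enumerating the assignments across these blanks that avoid any row or column repeat gives 11 completions.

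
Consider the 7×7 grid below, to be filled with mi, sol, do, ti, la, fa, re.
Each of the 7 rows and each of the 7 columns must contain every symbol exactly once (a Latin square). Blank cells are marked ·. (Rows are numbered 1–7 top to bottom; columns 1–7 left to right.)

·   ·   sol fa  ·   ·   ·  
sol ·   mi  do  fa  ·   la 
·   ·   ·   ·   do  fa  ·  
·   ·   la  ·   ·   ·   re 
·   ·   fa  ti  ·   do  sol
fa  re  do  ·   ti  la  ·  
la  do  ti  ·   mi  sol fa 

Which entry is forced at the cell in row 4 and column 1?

Row 2, column 2: row 2 has {mi, sol, do, la, fa} and column 2 has {do, re}, leaving only ti.
Row 2, column 6: row 2 has {mi, sol, do, ti, la, fa} and column 6 has {sol, do, la, fa}, leaving only re.
Row 3, column 3: row 3 has {do, fa} and column 3 has {mi, sol, do, ti, la, fa}, leaving only re.
Row 4, column 5: row 4 has {la, re} and column 5 has {mi, do, ti, fa}, leaving only sol.
Row 4, column 4: row 4 has {sol, la, re} and column 4 has {do, ti, fa}, leaving only mi.
Row 4, column 2: row 4 has {mi, sol, la, re} and column 2 has {do, ti, re}, leaving only fa.
Row 4, column 6: row 4 has {mi, sol, la, fa, re} and column 6 has {sol, do, la, fa, re}, leaving only ti.
Row 4 already has {mi, sol, ti, la, fa, re} and column 1 already has {sol, la, fa}, so row 4, column 1 must be do.

do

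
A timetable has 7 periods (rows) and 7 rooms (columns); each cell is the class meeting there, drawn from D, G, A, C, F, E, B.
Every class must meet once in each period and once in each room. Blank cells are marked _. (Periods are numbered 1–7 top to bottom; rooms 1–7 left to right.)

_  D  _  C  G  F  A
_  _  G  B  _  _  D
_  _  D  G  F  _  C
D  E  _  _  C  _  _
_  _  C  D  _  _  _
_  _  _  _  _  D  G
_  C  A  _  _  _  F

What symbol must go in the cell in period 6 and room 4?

F

Period 4, room 7: period 4 has {D, C, E} and room 7 has {D, G, A, C, F}, leaving only B.
Period 4, room 3: period 4 has {D, C, E, B} and room 3 has {D, G, A, C}, leaving only F.
Period 4, room 4: period 4 has {D, C, F, E, B} and room 4 has {D, G, C, B}, leaving only A.
Period 4, room 6: period 4 has {D, A, C, F, E, B} and room 6 has {D, F}, leaving only G.
Period 5, room 7: period 5 has {D, C} and room 7 has {D, G, A, C, F, B}, leaving only E.
Period 7, room 4: period 7 has {A, C, F} and room 4 has {D, G, A, C, B}, leaving only E.
Period 6 already has {D, G} and room 4 already has {D, G, A, C, E, B}, so period 6, room 4 must be F.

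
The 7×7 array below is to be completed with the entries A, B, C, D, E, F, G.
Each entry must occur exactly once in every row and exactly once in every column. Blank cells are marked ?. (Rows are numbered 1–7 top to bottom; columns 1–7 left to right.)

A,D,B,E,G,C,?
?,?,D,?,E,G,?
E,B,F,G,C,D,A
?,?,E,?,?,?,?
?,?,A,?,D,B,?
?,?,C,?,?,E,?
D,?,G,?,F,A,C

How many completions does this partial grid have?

Row 1, column 7: eliminating its row and column leaves {F}.
Row 2, column 1: eliminating its row and column leaves {B, C, F}.
Row 2, column 2: eliminating its row and column leaves {A, C, F}.
Row 2, column 4: eliminating its row and column leaves {A, B, C, F}.
Row 2, column 7: eliminating its row and column leaves {B, F}.
Row 4, column 1: eliminating its row and column leaves {B, C, F, G}.
Row 4, column 2: eliminating its row and column leaves {A, C, F, G}.
Row 4, column 4: eliminating its row and column leaves {A, B, C, D, F}.
Row 4, column 5: eliminating its row and column leaves {A, B}.
Row 4, column 6: eliminating its row and column leaves {F}.
Row 4, column 7: eliminating its row and column leaves {B, D, F, G}.
Row 5, column 1: eliminating its row and column leaves {C, F, G}.
Row 5, column 2: eliminating its row and column leaves {C, E, F, G}.
Row 5, column 4: eliminating its row and column leaves {C, F}.
Row 5, column 7: eliminating its row and column leaves {E, F, G}.
Row 6, column 1: eliminating its row and column leaves {B, F, G}.
Row 6, column 2: eliminating its row and column leaves {A, F, G}.
Row 6, column 4: eliminating its row and column leaves {A, B, D, F}.
Row 6, column 5: eliminating its row and column leaves {A, B}.
Row 6, column 7: eliminating its row and column leaves {B, D, F, G}.
Row 7, column 2: eliminating its row and column leaves {E}.
Row 7, column 4: eliminating its row and column leaves {B}.
Enumerating the assignments across these blanks that avoid any row or column repeat gives 10 completions.

10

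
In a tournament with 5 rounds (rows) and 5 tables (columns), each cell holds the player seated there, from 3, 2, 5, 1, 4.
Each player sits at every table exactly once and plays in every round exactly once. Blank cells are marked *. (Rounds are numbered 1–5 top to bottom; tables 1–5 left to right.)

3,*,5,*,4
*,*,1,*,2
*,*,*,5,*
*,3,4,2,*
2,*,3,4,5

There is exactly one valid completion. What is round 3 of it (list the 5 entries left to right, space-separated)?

1 4 2 5 3

Round 3, table 3: round 3 has {5} and table 3 has {3, 5, 1, 4}, leaving only 2.
Round 1, table 4: round 1 has {3, 5, 4} and table 4 has {2, 5, 4}, leaving only 1.
Round 1, table 2: round 1 has {3, 5, 1, 4} and table 2 has {3}, leaving only 2.
Round 2, table 4: round 2 has {2, 1} and table 4 has {2, 5, 1, 4}, leaving only 3.
Round 4, table 5: round 4 has {3, 2, 4} and table 5 has {2, 5, 4}, leaving only 1.
Round 3, table 5: round 3 has {2, 5} and table 5 has {2, 5, 1, 4}, leaving only 3.
Round 4, table 1: round 4 has {3, 2, 1, 4} and table 1 has {3, 2}, leaving only 5.
Round 2, table 1: round 2 has {3, 2, 1} and table 1 has {3, 2, 5}, leaving only 4.
Round 3, table 1: round 3 has {3, 2, 5} and table 1 has {3, 2, 5, 4}, leaving only 1.
Round 3, table 2: round 3 has {3, 2, 5, 1} and table 2 has {3, 2}, leaving only 4.
So round 3 reads: 1 4 2 5 3.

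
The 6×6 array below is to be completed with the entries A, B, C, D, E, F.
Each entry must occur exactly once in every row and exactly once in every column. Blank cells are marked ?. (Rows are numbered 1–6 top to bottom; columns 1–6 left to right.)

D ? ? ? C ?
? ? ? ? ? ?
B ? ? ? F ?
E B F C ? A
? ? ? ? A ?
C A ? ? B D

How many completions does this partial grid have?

Row 1, column 2: eliminating its row and column leaves {E, F}.
Row 1, column 3: eliminating its row and column leaves {A, B, E}.
Row 1, column 4: eliminating its row and column leaves {A, B, E, F}.
Row 1, column 6: eliminating its row and column leaves {B, E, F}.
Row 2, column 1: eliminating its row and column leaves {A, F}.
Row 2, column 2: eliminating its row and column leaves {C, D, E, F}.
Row 2, column 3: eliminating its row and column leaves {A, B, C, D, E}.
Row 2, column 4: eliminating its row and column leaves {A, B, D, E, F}.
Row 2, column 5: eliminating its row and column leaves {D, E}.
Row 2, column 6: eliminating its row and column leaves {B, C, E, F}.
Row 3, column 2: eliminating its row and column leaves {C, D, E}.
Row 3, column 3: eliminating its row and column leaves {A, C, D, E}.
Row 3, column 4: eliminating its row and column leaves {A, D, E}.
Row 3, column 6: eliminating its row and column leaves {C, E}.
Row 4, column 5: eliminating its row and column leaves {D}.
Row 5, column 1: eliminating its row and column leaves {F}.
Row 5, column 2: eliminating its row and column leaves {C, D, E, F}.
Row 5, column 3: eliminating its row and column leaves {B, C, D, E}.
Row 5, column 4: eliminating its row and column leaves {B, D, E, F}.
Row 5, column 6: eliminating its row and column leaves {B, C, E, F}.
Row 6, column 3: eliminating its row and column leaves {E}.
Row 6, column 4: eliminating its row and column leaves {E, F}.
Enumerating the assignments across these blanks that avoid any row or column repeat gives 14 completions.

14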